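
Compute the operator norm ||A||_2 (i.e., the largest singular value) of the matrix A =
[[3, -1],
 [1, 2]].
||A||_2 = sqrt((15 + sqrt(29))/2) ≈ 3.1926 (= sqrt(largest eigenvalue of A^T A))

||A||_2 = sigma_max(A) = sqrt(lambda_max(A^T A)). Form the symmetric matrix M = A^T A =
[[10, -1],
 [-1, 5]].
Its characteristic polynomial (trace, determinant of M give the coefficients) is
  p(λ) = det(λ I - M) = λ^2 - 15λ + 49.
For λ^2 - 15λ + 49 the discriminant is 29. It is nonnegative but not a perfect square, so the roots are real and irrational: λ = (15 ± sqrt(29))/2 ≈ 10.1926, 4.8074.
So the eigenvalues of A^T A are ≈ 4.8074, 10.1926 (all ≥ 0, as they must be for A^T A). The largest is λ_max = (15 + sqrt(29))/2 ≈ 10.1926, hence ||A||_2 = sqrt(λ_max) = sqrt((15 + sqrt(29))/2) ≈ 3.1926.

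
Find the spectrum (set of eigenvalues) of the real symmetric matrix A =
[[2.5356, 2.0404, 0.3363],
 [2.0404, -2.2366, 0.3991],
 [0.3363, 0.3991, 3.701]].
sigma(A) ≈ {-3, 3, 4}

A is real symmetric, so its spectrum consists of real eigenvalues. Expanding the characteristic polynomial of the displayed matrix gives
  det(λ I - A) = p(λ) = λ^3 + (-4)λ^2 + (-9)λ + (36).
Solving p(λ) = 0 yields eigenvalues ≈ -3, 3, 4. (A is shown rounded to 4 decimals, so these recover the underlying integer eigenvalues to within that precision.)
Verification: the trace of A = 4 equals the sum of eigenvalues 4, and det(A) ≈ -36.0002 matches the eigenvalue product -36.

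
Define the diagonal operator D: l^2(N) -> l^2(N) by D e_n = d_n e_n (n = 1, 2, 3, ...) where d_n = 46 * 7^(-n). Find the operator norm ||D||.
||D|| = 46/7 (attained at n = 1)

For D diagonal, ||D|| = sup_n |d_n|. The sequence d_n = 46 * 7^(-n) is positive and strictly decreasing (ratio 7^(-1) < 1), so the supremum is d_1 = 46/7. Hence ||D|| = 46/7.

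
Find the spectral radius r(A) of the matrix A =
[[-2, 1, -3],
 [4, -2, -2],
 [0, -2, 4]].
r(A) = (2 + sqrt(68))/2 ≈ 5.1231

The eigenvalues of A are the roots of its characteristic polynomial. With M = A (coefficients from the trace, the sum of principal 2x2 minors, and det A):
  p(λ) = det(λ I - M) = λ^3 - 20λ - 32.
By the rational root theorem any rational root is an integer divisor of 32. Testing λ = -2: p(-2) = -8 + 0 + 40 - 32 = 0, so λ = -2 is a root. Dividing out (λ + 2) leaves p(λ) = (λ + 2)(λ^2 - 2λ - 16). For λ^2 - 2λ - 16 the discriminant is 68. It is nonnegative but not a perfect square, so the roots are real and irrational: λ = (2 ± sqrt(68))/2 ≈ 5.1231, -3.1231.
Thus the eigenvalues (to 4 decimals) are 5.1231 (modulus 5.1231); -3.1231 (modulus 3.1231); -2 (modulus 2). The spectral radius is the largest modulus: r(A) = (2 + sqrt(68))/2 ≈ 5.1231. (Cross-check: r(A) ≤ ||A||_2 ≈ 5.6013; equality holds whenever A is normal, though it can also hold for some non-normal A.)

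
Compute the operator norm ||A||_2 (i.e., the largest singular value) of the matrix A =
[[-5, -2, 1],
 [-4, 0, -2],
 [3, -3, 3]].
||A||_2 ≈ 7.3324 (= sqrt(largest eigenvalue of A^T A))

||A||_2 = sigma_max(A) = sqrt(lambda_max(A^T A)). Form the symmetric matrix M = A^T A =
[[50, 1, 12],
 [1, 13, -11],
 [12, -11, 14]].
Its characteristic polynomial (trace, sum of principal 2x2 minors, determinant of M give the coefficients) is
  p(λ) = det(λ I - M) = λ^3 - 77λ^2 + 1266λ - 900.
No integer candidate from the rational root theorem (±divisors of 900) is a root, so the roots are irrational. The cubic discriminant is Δ = 1300203540 > 0, so there are three distinct real roots. p(0) = -900 and p(1) = 290 have opposite signs, so a root lies in (0, 1); Newton's method refines it to λ ≈ 0.7443. p(22) = 332 and p(23) = -348 have opposite signs, so a root lies in (22, 23); Newton's method refines it to λ ≈ 22.4917. p(53) = -1218 and p(54) = 396 have opposite signs, so a root lies in (53, 54); Newton's method refines it to λ ≈ 53.764. Check (Vieta): the three roots sum to 77, matching tr M = 77.
So the eigenvalues of A^T A are ≈ 0.7443, 22.4917, 53.764 (all ≥ 0, as they must be for A^T A). The largest is λ_max ≈ 53.764, hence ||A||_2 = sqrt(λ_max) ≈ 7.3324.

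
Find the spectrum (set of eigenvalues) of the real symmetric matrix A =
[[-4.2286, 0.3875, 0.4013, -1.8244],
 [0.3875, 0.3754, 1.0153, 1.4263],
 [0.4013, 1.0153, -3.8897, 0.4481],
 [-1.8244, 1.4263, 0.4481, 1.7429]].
sigma(A) ≈ {-5, -4, 0, 3}

A is real symmetric, so its spectrum consists of real eigenvalues. Expanding the characteristic polynomial of the displayed matrix gives
  det(λ I - A) = p(λ) = λ^4 + (6)λ^3 + (-7)λ^2 + (-60)λ + (0.0039).
Solving p(λ) = 0 yields eigenvalues ≈ -5, -4, 0, 3. (A is shown rounded to 4 decimals, so these recover the underlying integer eigenvalues to within that precision.)
Verification: the trace of A = -6 equals the sum of eigenvalues -6, and det(A) ≈ 0.0039 matches the eigenvalue product 0.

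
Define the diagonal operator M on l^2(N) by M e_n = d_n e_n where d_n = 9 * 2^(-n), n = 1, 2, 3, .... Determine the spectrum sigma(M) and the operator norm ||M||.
sigma(M) = {9 * 2^(-n) : n ≥ 1} ∪ {0}; ||M|| = 9/2

A bounded diagonal operator on l^2 with diagonal entries d_n has spectrum equal to the closure of {d_n : n ≥ 1}: every d_n is an eigenvalue (with eigenvector e_n), so {d_n} ⊂ sigma(M); the spectrum is closed, so its closure is too; and for lambda not in the closure, (M - lambda I) has bounded inverse (the diagonal entries 1/(d_n - lambda) are bounded). For our sequence d_n = 9 * 2^(-n), n = 1, 2, 3, ...:
  - {d_n} = {9 * 2^(-n) : n ≥ 1}; the only limit point is 0
  - closure = {9 * 2^(-n) : n ≥ 1} ∪ {0}
For the norm: a diagonal operator has ||M|| = sup_n |d_n|. Here d_n = 9 * 2^(-n) is positive and decreasing, so sup_n |d_n| = d_1 = 9/2. So ||M|| = 9/2.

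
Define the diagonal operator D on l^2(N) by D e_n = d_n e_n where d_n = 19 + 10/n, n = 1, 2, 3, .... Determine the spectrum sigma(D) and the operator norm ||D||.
sigma(D) = {19 + 10/n : n ≥ 1} ∪ {19}; ||D|| = 29

A bounded diagonal operator on l^2 with diagonal entries d_n has spectrum equal to the closure of {d_n : n ≥ 1}: every d_n is an eigenvalue (with eigenvector e_n), so {d_n} ⊂ sigma(D); the spectrum is closed, so its closure is too; and for lambda not in the closure, (D - lambda I) has bounded inverse (the diagonal entries 1/(d_n - lambda) are bounded). For our sequence d_n = 19 + 10/n, n = 1, 2, 3, ...:
  - {d_n} = {19 + 10/n : n ≥ 1}; the only limit point is 19
  - closure = {19 + 10/n : n ≥ 1} ∪ {19}
For the norm: a diagonal operator has ||D|| = sup_n |d_n|. Here d_n = 19 + 10/n is positive and decreasing, so sup_n |d_n| = d_1 = 19 + 10 = 29. So ||D|| = 29.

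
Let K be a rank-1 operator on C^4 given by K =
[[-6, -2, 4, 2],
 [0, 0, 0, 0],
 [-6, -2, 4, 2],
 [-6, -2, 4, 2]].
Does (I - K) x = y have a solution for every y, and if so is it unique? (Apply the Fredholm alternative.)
(I - K) is invertible (det(I - K) = 1 ≠ 0), so for every y in C^4 the equation (I - K) x = y has a unique solution.

K has rank 1, so it is an outer product K = u v^T: every row of K is a multiple of one row vector. Reading off the entries, u = (2, 0, 2, 2) and v = (-3, -1, 2, 1) (row i of K equals u_i·v^T). A rank-one matrix u v^T satisfies K u = u (v·u) and kills the (3)-dimensional subspace v^⊥, so its characteristic polynomial is lambda^3 (lambda - v·u) with v·u = tr K = 0. Hence the eigenvalues of I - K are 1 (multiplicity 3) and 1 - (0) = 1, so det(I - K) = 1. (Direct check: I - K =
[[7, 2, -4, -2],
 [0, 1, 0, 0],
 [6, 2, -3, -2],
 [6, 2, -4, -1]]
has determinant 1.) The finite-dimensional Fredholm alternative says: either (I - K) is invertible, or ker(I - K) ≠ {0} and then range(I - K) = ker((I - K)^*)^⊥, with dim ker(I - K) = dim ker((I - K)^*). Since det(I - K) ≠ 0, 1 is not an eigenvalue of K and ker(I - K) = {0}, so we are in the first case: for every y there is a unique x = (I - K)^(-1) y. Explicitly, by the Sherman–Morrison formula, (I - u v^T)^(-1) = I + u v^T/(1 - v·u), i.e. (I - K)^(-1) = I + K.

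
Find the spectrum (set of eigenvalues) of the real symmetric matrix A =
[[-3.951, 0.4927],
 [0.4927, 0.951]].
sigma(A) ≈ {-4, 1}

A is real symmetric, so its spectrum consists of real eigenvalues. Expanding the characteristic polynomial of the displayed matrix gives
  det(λ I - A) = p(λ) = λ^2 + (3)λ + (-4).
Solving p(λ) = 0 yields eigenvalues ≈ -4, 1. (A is shown rounded to 4 decimals, so these recover the underlying integer eigenvalues to within that precision.)
Verification: the trace of A = -3 equals the sum of eigenvalues -3, and det(A) ≈ -4.0002 matches the eigenvalue product -4.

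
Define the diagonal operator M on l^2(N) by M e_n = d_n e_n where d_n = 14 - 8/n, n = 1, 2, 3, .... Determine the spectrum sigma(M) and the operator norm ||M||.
sigma(M) = {14 - 8/n : n ≥ 1} ∪ {14}; ||M|| = 14

A bounded diagonal operator on l^2 with diagonal entries d_n has spectrum equal to the closure of {d_n : n ≥ 1}: every d_n is an eigenvalue (with eigenvector e_n), so {d_n} ⊂ sigma(M); the spectrum is closed, so its closure is too; and for lambda not in the closure, (M - lambda I) has bounded inverse (the diagonal entries 1/(d_n - lambda) are bounded). For our sequence d_n = 14 - 8/n, n = 1, 2, 3, ...:
  - {d_n} = {14 - 8/n : n ≥ 1}; the only limit point is 14
  - closure = {14 - 8/n : n ≥ 1} ∪ {14}
For the norm: a diagonal operator has ||M|| = sup_n |d_n|. Here d_n = 14 - 8/n increases monotonically from d_1 = 6 toward 14, with all terms in [6, 14); so sup_n |d_n| = 14 (the supremum is the limit, not attained). So ||M|| = 14.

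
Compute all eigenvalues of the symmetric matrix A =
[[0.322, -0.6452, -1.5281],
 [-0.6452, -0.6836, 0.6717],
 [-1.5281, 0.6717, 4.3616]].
sigma(A) ≈ {-1, 0, 5}

A is real symmetric, so its spectrum consists of real eigenvalues. Expanding the characteristic polynomial of the displayed matrix gives
  det(λ I - A) = p(λ) = λ^3 + (-4)λ^2 + (-5)λ + (0).
Solving p(λ) = 0 yields eigenvalues ≈ -1, 0, 5. (A is shown rounded to 4 decimals, so these recover the underlying integer eigenvalues to within that precision.)
Verification: the trace of A = 4 equals the sum of eigenvalues 4, and det(A) ≈ -0.0002 matches the eigenvalue product 0.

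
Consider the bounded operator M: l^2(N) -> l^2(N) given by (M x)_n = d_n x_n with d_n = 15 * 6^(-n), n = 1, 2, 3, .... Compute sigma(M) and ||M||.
sigma(M) = {15 * 6^(-n) : n ≥ 1} ∪ {0}; ||M|| = 5/2

A bounded diagonal operator on l^2 with diagonal entries d_n has spectrum equal to the closure of {d_n : n ≥ 1}: every d_n is an eigenvalue (with eigenvector e_n), so {d_n} ⊂ sigma(M); the spectrum is closed, so its closure is too; and for lambda not in the closure, (M - lambda I) has bounded inverse (the diagonal entries 1/(d_n - lambda) are bounded). For our sequence d_n = 15 * 6^(-n), n = 1, 2, 3, ...:
  - {d_n} = {15 * 6^(-n) : n ≥ 1}; the only limit point is 0
  - closure = {15 * 6^(-n) : n ≥ 1} ∪ {0}
For the norm: a diagonal operator has ||M|| = sup_n |d_n|. Here d_n = 15 * 6^(-n) is positive and decreasing, so sup_n |d_n| = d_1 = 15/6 = 5/2. So ||M|| = 5/2.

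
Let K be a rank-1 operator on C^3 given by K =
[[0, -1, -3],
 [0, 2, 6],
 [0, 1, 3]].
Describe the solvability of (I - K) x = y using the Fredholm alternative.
(I - K) is invertible (det(I - K) = -4 ≠ 0), so for every y in C^3 the equation (I - K) x = y has a unique solution.

K has rank 1, so it is an outer product K = u v^T: every row of K is a multiple of one row vector. Reading off the entries, u = (-1, 2, 1) and v = (0, 1, 3) (row i of K equals u_i·v^T). A rank-one matrix u v^T satisfies K u = u (v·u) and kills the (2)-dimensional subspace v^⊥, so its characteristic polynomial is lambda^2 (lambda - v·u) with v·u = tr K = 5. Hence the eigenvalues of I - K are 1 (multiplicity 2) and 1 - (5) = -4, so det(I - K) = -4. (Direct check: I - K =
[[1, 1, 3],
 [0, -1, -6],
 [0, -1, -2]]
has determinant -4.) The finite-dimensional Fredholm alternative says: either (I - K) is invertible, or ker(I - K) ≠ {0} and then range(I - K) = ker((I - K)^*)^⊥, with dim ker(I - K) = dim ker((I - K)^*). Since det(I - K) ≠ 0, 1 is not an eigenvalue of K and ker(I - K) = {0}, so we are in the first case: for every y there is a unique x = (I - K)^(-1) y. Explicitly, by the Sherman–Morrison formula, (I - u v^T)^(-1) = I + u v^T/(1 - v·u), i.e. (I - K)^(-1) = I + K/(-4).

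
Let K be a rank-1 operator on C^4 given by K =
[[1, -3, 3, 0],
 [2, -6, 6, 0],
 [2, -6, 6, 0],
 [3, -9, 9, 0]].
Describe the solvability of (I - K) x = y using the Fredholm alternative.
(I - K) is singular (det(I - K) = 0, i.e. 1 ∈ sigma(K)). (I - K) x = y is solvable iff y ⊥ ker((I - K)^*) = span{(1, -3, 3, 0)}, i.e. iff y_1 - 3y_2 + 3y_3 = 0. When solvable, the solutions are x = y + c·(1, 2, 2, 3), c arbitrary (ker(I - K) = span{(1, 2, 2, 3)}, dimension 1).

K has rank 1, so it is an outer product K = u v^T: every row of K is a multiple of one row vector. Reading off the entries, u = (1, 2, 2, 3) and v = (1, -3, 3, 0) (row i of K equals u_i·v^T). A rank-one matrix u v^T satisfies K u = u (v·u) and kills the (3)-dimensional subspace v^⊥, so its characteristic polynomial is lambda^3 (lambda - v·u) with v·u = tr K = 1. Hence the eigenvalues of I - K are 1 (multiplicity 3) and 1 - (1) = 0, so det(I - K) = 0. (Direct check: I - K =
[[0, 3, -3, 0],
 [-2, 7, -6, 0],
 [-2, 6, -5, 0],
 [-3, 9, -9, 1]]
has determinant 0.) So 1 is an eigenvalue of K and (I - K) is not invertible. The finite-dimensional Fredholm alternative says: either (I - K) is invertible, or ker(I - K) ≠ {0} and then range(I - K) = ker((I - K)^*)^⊥, with dim ker(I - K) = dim ker((I - K)^*). We are in the second case, so we need both kernels. Kernel of I - K: (I - K) u = u - u (v·u) = u - u = 0, so ker(I - K) = span{u} = span{(1, 2, 2, 3)} (it is exactly 1-dimensional because rank(I - K) = 3). Kernel of the adjoint: K is real, so (I - K)^* = I - K^T = I - v u^T, and (I - v u^T) v = v - v (u·v) = 0; hence ker((I - K)^*) = span{v} = span{(1, -3, 3, 0)}. Therefore (I - K) x = y is solvable iff <y, v> = 0, i.e. iff y_1 - 3y_2 + 3y_3 = 0. When this holds, K y = u (v·y) = 0, so (I - K) y = y and x = y is a particular solution; the full solution set is the line x = y + c·u = y + c·(1, 2, 2, 3), c ∈ C.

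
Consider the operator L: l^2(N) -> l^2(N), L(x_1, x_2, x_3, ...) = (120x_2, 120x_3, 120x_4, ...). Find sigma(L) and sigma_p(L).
sigma(L) = closed disk {z in C : |z| ≤ 120}; sigma_p(L) = open disk {z in C : |z| < 120}

Note L = 120·V where V is the unit left shift (V x)_k = x_{k+1}; so sigma(L) = 120·sigma(V) and ||L|| = 120||V||. ||L x||^2 = 14400sum_{k≥2} |x_k|^2 ≤ 14400||x||^2, with equality on {x : x_1 = 0}, so ||L|| = 120. For any lambda with |lambda| < 120, set r = lambda/120 (|r| < 1); the vector x = (1, r, r^2, ...) is in l^2 and satisfies L x = 120(r, r^2, ...) = lambda x, so lambda is an eigenvalue. On the boundary |lambda| = 120 the geometric series diverges, so no l^2 eigenvector exists, but these lambda lie in the approximate point spectrum. Hence sigma(L) is the closed disk of radius 120 and sigma_p(L) is the open disk.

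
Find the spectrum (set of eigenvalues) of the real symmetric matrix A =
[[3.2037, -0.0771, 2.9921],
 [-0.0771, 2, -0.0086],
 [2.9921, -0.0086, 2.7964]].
sigma(A) ≈ {0, 2, 6}

A is real symmetric, so its spectrum consists of real eigenvalues. Expanding the characteristic polynomial of the displayed matrix gives
  det(λ I - A) = p(λ) = λ^3 + (-8)λ^2 + (12)λ + (0).
Solving p(λ) = 0 yields eigenvalues ≈ 0, 2, 6. (A is shown rounded to 4 decimals, so these recover the underlying integer eigenvalues to within that precision.)
Verification: the trace of A = 8 equals the sum of eigenvalues 8, and det(A) ≈ -0.0006 matches the eigenvalue product 0.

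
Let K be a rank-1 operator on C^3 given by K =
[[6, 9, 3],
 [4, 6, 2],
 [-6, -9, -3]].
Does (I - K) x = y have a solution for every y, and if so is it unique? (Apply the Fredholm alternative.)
(I - K) is invertible (det(I - K) = -8 ≠ 0), so for every y in C^3 the equation (I - K) x = y has a unique solution.

K has rank 1, so it is an outer product K = u v^T: every row of K is a multiple of one row vector. Reading off the entries, u = (-3, -2, 3) and v = (-2, -3, -1) (row i of K equals u_i·v^T). A rank-one matrix u v^T satisfies K u = u (v·u) and kills the (2)-dimensional subspace v^⊥, so its characteristic polynomial is lambda^2 (lambda - v·u) with v·u = tr K = 9. Hence the eigenvalues of I - K are 1 (multiplicity 2) and 1 - (9) = -8, so det(I - K) = -8. (Direct check: I - K =
[[-5, -9, -3],
 [-4, -5, -2],
 [6, 9, 4]]
has determinant -8.) The finite-dimensional Fredholm alternative says: either (I - K) is invertible, or ker(I - K) ≠ {0} and then range(I - K) = ker((I - K)^*)^⊥, with dim ker(I - K) = dim ker((I - K)^*). Since det(I - K) ≠ 0, 1 is not an eigenvalue of K and ker(I - K) = {0}, so we are in the first case: for every y there is a unique x = (I - K)^(-1) y. Explicitly, by the Sherman–Morrison formula, (I - u v^T)^(-1) = I + u v^T/(1 - v·u), i.e. (I - K)^(-1) = I + K/(-8).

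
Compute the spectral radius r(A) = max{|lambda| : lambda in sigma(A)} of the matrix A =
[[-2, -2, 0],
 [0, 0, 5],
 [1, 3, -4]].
r(A) ≈ 6.6014

The eigenvalues of A are the roots of its characteristic polynomial. With M = A (coefficients from the trace, the sum of principal 2x2 minors, and det A):
  p(λ) = det(λ I - M) = λ^3 + 6λ^2 - 7λ - 20.
No integer candidate from the rational root theorem (±divisors of 20) is a root, so the roots are irrational. The cubic discriminant is Δ = 24736 > 0, so there are three distinct real roots. p(-7) = -20 and p(-6) = 22 have opposite signs, so a root lies in (-7, -6); Newton's method refines it to λ ≈ -6.6014. p(-2) = 10 and p(-1) = -8 have opposite signs, so a root lies in (-2, -1); Newton's method refines it to λ ≈ -1.4657. p(2) = -2 and p(3) = 40 have opposite signs, so a root lies in (2, 3); Newton's method refines it to λ ≈ 2.0671. Check (Vieta): the three roots sum to -6, matching tr M = -6.
Thus the eigenvalues (to 4 decimals) are -6.6014 (modulus 6.6014); -1.4657 (modulus 1.4657); 2.0671 (modulus 2.0671). The spectral radius is the largest modulus: r(A) ≈ 6.6014. (Cross-check: r(A) ≤ ||A||_2 ≈ 6.8102; equality holds whenever A is normal, though it can also hold for some non-normal A.)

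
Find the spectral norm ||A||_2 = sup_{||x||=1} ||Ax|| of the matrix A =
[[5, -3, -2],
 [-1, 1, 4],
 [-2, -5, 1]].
||A||_2 ≈ 6.8657 (= sqrt(largest eigenvalue of A^T A))

||A||_2 = sigma_max(A) = sqrt(lambda_max(A^T A)). Form the symmetric matrix M = A^T A =
[[30, -6, -16],
 [-6, 35, 5],
 [-16, 5, 21]].
Its characteristic polynomial (trace, sum of principal 2x2 minors, determinant of M give the coefficients) is
  p(λ) = det(λ I - M) = λ^3 - 86λ^2 + 2098λ - 12544.
No integer candidate from the rational root theorem (±divisors of 12544) is a root, so the roots are irrational. The cubic discriminant is Δ = 191953264 > 0, so there are three distinct real roots. p(8) = -752 and p(9) = 101 have opposite signs, so a root lies in (8, 9); Newton's method refines it to λ ≈ 8.8738. p(29) = 361 and p(30) = -4 have opposite signs, so a root lies in (29, 30); Newton's method refines it to λ ≈ 29.989. p(47) = -89 and p(48) = 608 have opposite signs, so a root lies in (47, 48); Newton's method refines it to λ ≈ 47.1372. Check (Vieta): the three roots sum to 86, matching tr M = 86.
So the eigenvalues of A^T A are ≈ 8.8738, 29.989, 47.1372 (all ≥ 0, as they must be for A^T A). The largest is λ_max ≈ 47.1372, hence ||A||_2 = sqrt(λ_max) ≈ 6.8657.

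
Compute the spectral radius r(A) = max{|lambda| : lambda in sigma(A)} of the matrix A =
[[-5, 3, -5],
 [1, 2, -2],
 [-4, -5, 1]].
r(A) ≈ 7.3852

The eigenvalues of A are the roots of its characteristic polynomial. With M = A (coefficients from the trace, the sum of principal 2x2 minors, and det A):
  p(λ) = det(λ I - M) = λ^3 + 2λ^2 - 46λ - 46.
No integer candidate from the rational root theorem (±divisors of 46) is a root, so the roots are irrational. The cubic discriminant is Δ = 418324 > 0, so there are three distinct real roots. p(-8) = -62 and p(-7) = 31 have opposite signs, so a root lies in (-8, -7); Newton's method refines it to λ ≈ -7.3852. p(-1) = 1 and p(0) = -46 have opposite signs, so a root lies in (-1, 0); Newton's method refines it to λ ≈ -0.9787. p(6) = -34 and p(7) = 73 have opposite signs, so a root lies in (6, 7); Newton's method refines it to λ ≈ 6.364. Check (Vieta): the three roots sum to -2, matching tr M = -2.
Thus the eigenvalues (to 4 decimals) are -7.3852 (modulus 7.3852); -0.9787 (modulus 0.9787); 6.364 (modulus 6.364). The spectral radius is the largest modulus: r(A) ≈ 7.3852. (Cross-check: r(A) ≤ ||A||_2 ≈ 7.8746; equality holds whenever A is normal, though it can also hold for some non-normal A.)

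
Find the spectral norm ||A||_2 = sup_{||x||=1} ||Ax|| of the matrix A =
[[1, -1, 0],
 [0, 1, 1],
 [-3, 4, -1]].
||A||_2 ≈ 5.3171 (= sqrt(largest eigenvalue of A^T A))

||A||_2 = sigma_max(A) = sqrt(lambda_max(A^T A)). Form the symmetric matrix M = A^T A =
[[10, -13, 3],
 [-13, 18, -3],
 [3, -3, 2]].
Its characteristic polynomial (trace, sum of principal 2x2 minors, determinant of M give the coefficients) is
  p(λ) = det(λ I - M) = λ^3 - 30λ^2 + 49λ - 4.
No integer candidate from the rational root theorem (±divisors of 4) is a root, so the roots are irrational. The cubic discriminant is Δ = 1363712 > 0, so there are three distinct real roots. p(0) = -4 and p(1) = 16 have opposite signs, so a root lies in (0, 1); Newton's method refines it to λ ≈ 0.0862. p(1) = 16 and p(2) = -18 have opposite signs, so a root lies in (1, 2); Newton's method refines it to λ ≈ 1.642. p(28) = -200 and p(29) = 576 have opposite signs, so a root lies in (28, 29); Newton's method refines it to λ ≈ 28.2718. Check (Vieta): the three roots sum to 30, matching tr M = 30.
So the eigenvalues of A^T A are ≈ 0.0862, 1.642, 28.2718 (all ≥ 0, as they must be for A^T A). The largest is λ_max ≈ 28.2718, hence ||A||_2 = sqrt(λ_max) ≈ 5.3171.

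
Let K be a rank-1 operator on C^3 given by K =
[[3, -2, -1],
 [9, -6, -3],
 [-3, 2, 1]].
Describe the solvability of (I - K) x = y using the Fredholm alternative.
(I - K) is invertible (det(I - K) = 3 ≠ 0), so for every y in C^3 the equation (I - K) x = y has a unique solution.

K has rank 1, so it is an outer product K = u v^T: every row of K is a multiple of one row vector. Reading off the entries, u = (1, 3, -1) and v = (3, -2, -1) (row i of K equals u_i·v^T). A rank-one matrix u v^T satisfies K u = u (v·u) and kills the (2)-dimensional subspace v^⊥, so its characteristic polynomial is lambda^2 (lambda - v·u) with v·u = tr K = -2. Hence the eigenvalues of I - K are 1 (multiplicity 2) and 1 - (-2) = 3, so det(I - K) = 3. (Direct check: I - K =
[[-2, 2, 1],
 [-9, 7, 3],
 [3, -2, 0]]
has determinant 3.) The finite-dimensional Fredholm alternative says: either (I - K) is invertible, or ker(I - K) ≠ {0} and then range(I - K) = ker((I - K)^*)^⊥, with dim ker(I - K) = dim ker((I - K)^*). Since det(I - K) ≠ 0, 1 is not an eigenvalue of K and ker(I - K) = {0}, so we are in the first case: for every y there is a unique x = (I - K)^(-1) y. Explicitly, by the Sherman–Morrison formula, (I - u v^T)^(-1) = I + u v^T/(1 - v·u), i.e. (I - K)^(-1) = I + K/(3).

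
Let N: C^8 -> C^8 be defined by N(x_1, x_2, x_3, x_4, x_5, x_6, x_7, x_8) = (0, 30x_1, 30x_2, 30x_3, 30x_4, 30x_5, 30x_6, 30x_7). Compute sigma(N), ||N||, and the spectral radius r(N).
sigma(N) = {0}; ||N|| = 30; r(N) = 0. (N is nilpotent with N^8 = 0.)

On C^8, N is a strictly lower-triangular matrix with 30 on the subdiagonal and zeros elsewhere, so its characteristic polynomial is lambda^8 and every eigenvalue is 0: sigma(N) = {0}. For the operator norm, N e_i = 30e_{i+1} for i = 1, ..., 7 and N e_8 = 0, so the singular values of N are 30 (with multiplicity 7) and 0; hence ||N|| = 30. The spectral radius r(N) = max|lambda| = 0. Note ||N|| > r(N) — characteristic of non-normal nilpotent operators. Indeed N^8 = 0.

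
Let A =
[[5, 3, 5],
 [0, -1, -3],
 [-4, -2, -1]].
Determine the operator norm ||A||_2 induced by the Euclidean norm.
||A||_2 ≈ 9.0008 (= sqrt(largest eigenvalue of A^T A))

||A||_2 = sigma_max(A) = sqrt(lambda_max(A^T A)). Form the symmetric matrix M = A^T A =
[[41, 23, 29],
 [23, 14, 20],
 [29, 20, 35]].
Its characteristic polynomial (trace, sum of principal 2x2 minors, determinant of M give the coefficients) is
  p(λ) = det(λ I - M) = λ^3 - 90λ^2 + 729λ - 81.
No integer candidate from the rational root theorem (±divisors of 81) is a root, so the roots are irrational. The cubic discriminant is Δ = 2614276377 > 0, so there are three distinct real roots. p(0) = -81 and p(1) = 559 have opposite signs, so a root lies in (0, 1); Newton's method refines it to λ ≈ 0.1127. p(8) = 503 and p(9) = -81 have opposite signs, so a root lies in (8, 9); Newton's method refines it to λ ≈ 8.8734. p(81) = -81 and p(82) = 5905 have opposite signs, so a root lies in (81, 82); Newton's method refines it to λ ≈ 81.0139. Check (Vieta): the three roots sum to 90, matching tr M = 90.
So the eigenvalues of A^T A are ≈ 0.1127, 8.8734, 81.0139 (all ≥ 0, as they must be for A^T A). The largest is λ_max ≈ 81.0139, hence ||A||_2 = sqrt(λ_max) ≈ 9.0008.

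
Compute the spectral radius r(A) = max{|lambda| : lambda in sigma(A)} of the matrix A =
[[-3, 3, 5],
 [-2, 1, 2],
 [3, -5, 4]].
r(A) ≈ 5.2094

The eigenvalues of A are the roots of its characteristic polynomial. With M = A (coefficients from the trace, the sum of principal 2x2 minors, and det A):
  p(λ) = det(λ I - M) = λ^3 - 2λ^2 - 10λ - 35.
No integer candidate from the rational root theorem (±divisors of 35) is a root, so the roots are irrational. The cubic discriminant is Δ = -42395 < 0, so there is one real root and a complex-conjugate pair. p(5) = -10 and p(6) = 49 have opposite signs, so a root lies in (5, 6); Newton's method refines it to λ ≈ 5.2094. Dividing out (λ - (5.2094)) leaves approximately λ^2 + 3.2094λ + 6.7187. For λ^2 + 3.2094λ + 6.7187 the discriminant is -16.5748. It is negative, so the remaining roots are the complex-conjugate pair λ ≈ -1.6047 ± 2.0356i. Their product equals the constant term, so |λ|^2 ≈ 6.7187 and |λ| ≈ 2.592.
Thus the eigenvalues (to 4 decimals) are 5.2094 (modulus 5.2094); -1.6047 ± 2.0356i (modulus 2.592). The spectral radius is the largest modulus: r(A) ≈ 5.2094. (Cross-check: r(A) ≤ ||A||_2 ≈ 7.4626; equality holds whenever A is normal, though it can also hold for some non-normal A.)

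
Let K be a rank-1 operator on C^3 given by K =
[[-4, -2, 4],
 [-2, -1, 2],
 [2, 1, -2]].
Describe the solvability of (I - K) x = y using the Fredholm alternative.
(I - K) is invertible (det(I - K) = 8 ≠ 0), so for every y in C^3 the equation (I - K) x = y has a unique solution.

K has rank 1, so it is an outer product K = u v^T: every row of K is a multiple of one row vector. Reading off the entries, u = (2, 1, -1) and v = (-2, -1, 2) (row i of K equals u_i·v^T). A rank-one matrix u v^T satisfies K u = u (v·u) and kills the (2)-dimensional subspace v^⊥, so its characteristic polynomial is lambda^2 (lambda - v·u) with v·u = tr K = -7. Hence the eigenvalues of I - K are 1 (multiplicity 2) and 1 - (-7) = 8, so det(I - K) = 8. (Direct check: I - K =
[[5, 2, -4],
 [2, 2, -2],
 [-2, -1, 3]]
has determinant 8.) The finite-dimensional Fredholm alternative says: either (I - K) is invertible, or ker(I - K) ≠ {0} and then range(I - K) = ker((I - K)^*)^⊥, with dim ker(I - K) = dim ker((I - K)^*). Since det(I - K) ≠ 0, 1 is not an eigenvalue of K and ker(I - K) = {0}, so we are in the first case: for every y there is a unique x = (I - K)^(-1) y. Explicitly, by the Sherman–Morrison formula, (I - u v^T)^(-1) = I + u v^T/(1 - v·u), i.e. (I - K)^(-1) = I + K/(8).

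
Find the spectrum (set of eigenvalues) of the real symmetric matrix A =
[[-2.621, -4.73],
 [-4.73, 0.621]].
sigma(A) ≈ {-6, 4}

A is real symmetric, so its spectrum consists of real eigenvalues. Expanding the characteristic polynomial of the displayed matrix gives
  det(λ I - A) = p(λ) = λ^2 + (2)λ + (-24).
Solving p(λ) = 0 yields eigenvalues ≈ -6, 4. (A is shown rounded to 4 decimals, so these recover the underlying integer eigenvalues to within that precision.)
Verification: the trace of A = -2 equals the sum of eigenvalues -2, and det(A) ≈ -24.0005 matches the eigenvalue product -24.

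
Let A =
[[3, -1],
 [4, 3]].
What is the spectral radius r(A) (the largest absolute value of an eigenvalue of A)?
r(A) = sqrt(13) ≈ 3.6056

The eigenvalues of A are the roots of its characteristic polynomial. With M = A (coefficients from the trace and determinant):
  p(λ) = det(λ I - M) = λ^2 - 6λ + 13.
For λ^2 - 6λ + 13 the discriminant is -16. It is negative, so the roots are the complex-conjugate pair λ = 3 ± (sqrt(16)/2) i ≈ 3 ± 2i. For a conjugate pair the product of the roots equals the constant term, so |λ|^2 = 13 and |λ| = sqrt(13) ≈ 3.6056.
Thus the eigenvalues (to 4 decimals) are 3 ± 2i (modulus 3.6056). The spectral radius is the largest modulus: r(A) = sqrt(13) ≈ 3.6056. (Cross-check: r(A) ≤ ||A||_2 ≈ 5.4051; equality holds whenever A is normal, though it can also hold for some non-normal A.)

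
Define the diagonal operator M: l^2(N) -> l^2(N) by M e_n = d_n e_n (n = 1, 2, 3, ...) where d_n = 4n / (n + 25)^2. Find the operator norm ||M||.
||M|| = 1/25 (attained at n = 25)

For M diagonal, ||M|| = sup_n |d_n|. Treat f(x) = 4x / (x + 25)^2 for real x > 0. By the quotient rule, f'(x) = 4(25 - x)/(x + 25)^3, which is positive for x < 25 and negative for x > 25. So f has a unique maximum at x = 25, and since 25 is a positive integer, the supremum over n ≥ 1 is attained at n = 25: d_25 = 4·25/(25 + 25)^2 = 4·25/2500 = 1/25. Hence ||M|| = 1/25.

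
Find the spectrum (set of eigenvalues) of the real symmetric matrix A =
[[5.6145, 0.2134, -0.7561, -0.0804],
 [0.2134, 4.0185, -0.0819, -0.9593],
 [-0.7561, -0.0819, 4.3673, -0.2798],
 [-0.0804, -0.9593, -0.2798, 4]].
sigma(A) ≈ {3, 4, 5, 6}

A is real symmetric, so its spectrum consists of real eigenvalues. Expanding the characteristic polynomial of the displayed matrix gives
  det(λ I - A) = p(λ) = λ^4 + (-18)λ^3 + (119)λ^2 + (-342.0011)λ + (360.0023).
Solving p(λ) = 0 yields eigenvalues ≈ 3, 4, 5, 6. (A is shown rounded to 4 decimals, so these recover the underlying integer eigenvalues to within that precision.)
Verification: the trace of A = 18 equals the sum of eigenvalues 18, and det(A) ≈ 360.0023 matches the eigenvalue product 360.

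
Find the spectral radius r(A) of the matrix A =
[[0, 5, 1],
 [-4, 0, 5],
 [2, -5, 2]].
r(A) ≈ 6.6494

The eigenvalues of A are the roots of its characteristic polynomial. With M = A (coefficients from the trace, the sum of principal 2x2 minors, and det A):
  p(λ) = det(λ I - M) = λ^3 - 2λ^2 + 43λ - 110.
No integer candidate from the rational root theorem (±divisors of 110) is a root, so the roots are irrational. The cubic discriminant is Δ = -470572 < 0, so there is one real root and a complex-conjugate pair. p(2) = -24 and p(3) = 28 have opposite signs, so a root lies in (2, 3); Newton's method refines it to λ ≈ 2.4879. Dividing out (λ - (2.4879)) leaves approximately λ^2 + 0.4879λ + 44.2139. For λ^2 + 0.4879λ + 44.2139 the discriminant is -176.6174. It is negative, so the remaining roots are the complex-conjugate pair λ ≈ -0.244 ± 6.6449i. Their product equals the constant term, so |λ|^2 ≈ 44.2139 and |λ| ≈ 6.6494.
Thus the eigenvalues (to 4 decimals) are 2.4879 (modulus 2.4879); -0.244 ± 6.6449i (modulus 6.6494). The spectral radius is the largest modulus: r(A) ≈ 6.6494. (Cross-check: r(A) ≤ ||A||_2 ≈ 7.2821; equality holds whenever A is normal, though it can also hold for some non-normal A.)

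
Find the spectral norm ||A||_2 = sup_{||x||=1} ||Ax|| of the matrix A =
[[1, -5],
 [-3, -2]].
||A||_2 = sqrt((39 + sqrt(365))/2) ≈ 5.39 (= sqrt(largest eigenvalue of A^T A))

||A||_2 = sigma_max(A) = sqrt(lambda_max(A^T A)). Form the symmetric matrix M = A^T A =
[[10, 1],
 [1, 29]].
Its characteristic polynomial (trace, determinant of M give the coefficients) is
  p(λ) = det(λ I - M) = λ^2 - 39λ + 289.
For λ^2 - 39λ + 289 the discriminant is 365. It is nonnegative but not a perfect square, so the roots are real and irrational: λ = (39 ± sqrt(365))/2 ≈ 29.0525, 9.9475.
So the eigenvalues of A^T A are ≈ 9.9475, 29.0525 (all ≥ 0, as they must be for A^T A). The largest is λ_max = (39 + sqrt(365))/2 ≈ 29.0525, hence ||A||_2 = sqrt(λ_max) = sqrt((39 + sqrt(365))/2) ≈ 5.39.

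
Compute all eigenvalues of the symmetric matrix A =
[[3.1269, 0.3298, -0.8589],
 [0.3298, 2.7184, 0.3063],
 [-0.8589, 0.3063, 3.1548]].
sigma(A) ≈ {2, 3, 4}

A is real symmetric, so its spectrum consists of real eigenvalues. Expanding the characteristic polynomial of the displayed matrix gives
  det(λ I - A) = p(λ) = λ^3 + (-9)λ^2 + (26)λ + (-24).
Solving p(λ) = 0 yields eigenvalues ≈ 2, 3, 4. (A is shown rounded to 4 decimals, so these recover the underlying integer eigenvalues to within that precision.)
Verification: the trace of A = 9 equals the sum of eigenvalues 9, and det(A) ≈ 24.0009 matches the eigenvalue product 24.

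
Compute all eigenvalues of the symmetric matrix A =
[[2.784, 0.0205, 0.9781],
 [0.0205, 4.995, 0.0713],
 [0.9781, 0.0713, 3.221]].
sigma(A) ≈ {2, 4, 5}

A is real symmetric, so its spectrum consists of real eigenvalues. Expanding the characteristic polynomial of the displayed matrix gives
  det(λ I - A) = p(λ) = λ^3 + (-11)λ^2 + (38)λ + (-40).
Solving p(λ) = 0 yields eigenvalues ≈ 2, 4, 5. (A is shown rounded to 4 decimals, so these recover the underlying integer eigenvalues to within that precision.)
Verification: the trace of A = 11 equals the sum of eigenvalues 11, and det(A) ≈ 40.0002 matches the eigenvalue product 40.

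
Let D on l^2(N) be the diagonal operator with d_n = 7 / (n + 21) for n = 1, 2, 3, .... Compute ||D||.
||D|| = 7/22 (attained at n = 1)

For D diagonal, ||D|| = sup_n |d_n| = sup_n 7/(n + 21). This is positive and strictly decreasing in n, so the supremum is attained at n = 1: d_1 = 7/(1 + 21) = 7/22. Hence ||D|| = 7/22.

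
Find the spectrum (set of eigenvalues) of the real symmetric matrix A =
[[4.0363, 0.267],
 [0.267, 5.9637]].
sigma(A) ≈ {4, 6}

A is real symmetric, so its spectrum consists of real eigenvalues. Expanding the characteristic polynomial of the displayed matrix gives
  det(λ I - A) = p(λ) = λ^2 + (-10)λ + (24).
Solving p(λ) = 0 yields eigenvalues ≈ 4, 6. (A is shown rounded to 4 decimals, so these recover the underlying integer eigenvalues to within that precision.)
Verification: the trace of A = 10 equals the sum of eigenvalues 10, and det(A) ≈ 24.0000 matches the eigenvalue product 24.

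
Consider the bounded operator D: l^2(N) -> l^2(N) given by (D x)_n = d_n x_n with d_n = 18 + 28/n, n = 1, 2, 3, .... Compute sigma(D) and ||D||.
sigma(D) = {18 + 28/n : n ≥ 1} ∪ {18}; ||D|| = 46

A bounded diagonal operator on l^2 with diagonal entries d_n has spectrum equal to the closure of {d_n : n ≥ 1}: every d_n is an eigenvalue (with eigenvector e_n), so {d_n} ⊂ sigma(D); the spectrum is closed, so its closure is too; and for lambda not in the closure, (D - lambda I) has bounded inverse (the diagonal entries 1/(d_n - lambda) are bounded). For our sequence d_n = 18 + 28/n, n = 1, 2, 3, ...:
  - {d_n} = {18 + 28/n : n ≥ 1}; the only limit point is 18
  - closure = {18 + 28/n : n ≥ 1} ∪ {18}
For the norm: a diagonal operator has ||D|| = sup_n |d_n|. Here d_n = 18 + 28/n is positive and decreasing, so sup_n |d_n| = d_1 = 18 + 28 = 46. So ||D|| = 46.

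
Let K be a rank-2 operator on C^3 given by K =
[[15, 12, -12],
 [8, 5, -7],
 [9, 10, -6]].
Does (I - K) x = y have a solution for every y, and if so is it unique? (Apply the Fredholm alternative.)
(I - K) is invertible (det(I - K) = 24 ≠ 0), so for every y in C^3 the equation (I - K) x = y has a unique solution.

K has rank 2 and factors as K = U V^T = u1 v1^T + u2 v2^T with u1 = (-3, -1, -3), v1 = (-2, -3, 1), u2 = (3, 2, 1), v2 = (3, 1, -3) (multiplying out reproduces the displayed K). The nonzero eigenvalues of U V^T coincide with those of the 2 x 2 matrix G = V^T U = [[v1·u1, v1·u2], [v2·u1, v2·u2]] = [[6, -11], [-1, 8]], and by the Sylvester determinant identity det(I_3 - U V^T) = det(I_2 - V^T U) = det([[-5, 11], [1, -7]]) = (-5)(-7) - (11)(1) = 24. (Direct check: I - K =
[[-14, -12, 12],
 [-8, -4, 7],
 [-9, -10, 7]]
has determinant 24.) The finite-dimensional Fredholm alternative says: either (I - K) is invertible, or ker(I - K) ≠ {0} and then range(I - K) = ker((I - K)^*)^⊥, with dim ker(I - K) = dim ker((I - K)^*). Since det(I - K) ≠ 0, 1 is not an eigenvalue of K and ker(I - K) = {0}, so we are in the first case: for every y there is a unique x = (I - K)^(-1) y. (Explicitly, by the Woodbury identity, (I - U V^T)^(-1) = I + U (I_2 - G)^(-1) V^T.)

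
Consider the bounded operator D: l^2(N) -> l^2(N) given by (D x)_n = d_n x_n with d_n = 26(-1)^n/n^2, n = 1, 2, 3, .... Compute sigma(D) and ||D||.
sigma(D) = {26(-1)^n/n^2 : n ≥ 1} ∪ {0}; ||D|| = 26

A bounded diagonal operator on l^2 with diagonal entries d_n has spectrum equal to the closure of {d_n : n ≥ 1}: every d_n is an eigenvalue (with eigenvector e_n), so {d_n} ⊂ sigma(D); the spectrum is closed, so its closure is too; and for lambda not in the closure, (D - lambda I) has bounded inverse (the diagonal entries 1/(d_n - lambda) are bounded). For our sequence d_n = 26(-1)^n/n^2, n = 1, 2, 3, ...:
  - {d_n} = {26(-1)^n/n^2 : n ≥ 1}; the only limit point is 0
  - closure = {26(-1)^n/n^2 : n ≥ 1} ∪ {0}
For the norm: a diagonal operator has ||D|| = sup_n |d_n|. Here |d_n| = 26/n^2 is decreasing, so sup_n |d_n| = |d_1| = 26. So ||D|| = 26.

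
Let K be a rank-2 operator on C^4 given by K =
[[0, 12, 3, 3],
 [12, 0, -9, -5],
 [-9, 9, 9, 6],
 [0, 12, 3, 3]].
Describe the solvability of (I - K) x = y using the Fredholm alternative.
(I - K) is invertible (det(I - K) = 22 ≠ 0), so for every y in C^4 the equation (I - K) x = y has a unique solution.

K has rank 2 and factors as K = U V^T = u1 v1^T + u2 v2^T with u1 = (-3, -3, 0, -3), v1 = (-3, -1, 2, 1), u2 = (-3, 1, -3, -3), v2 = (3, -3, -3, -2) (multiplying out reproduces the displayed K). The nonzero eigenvalues of U V^T coincide with those of the 2 x 2 matrix G = V^T U = [[v1·u1, v1·u2], [v2·u1, v2·u2]] = [[9, -1], [6, 3]], and by the Sylvester determinant identity det(I_4 - U V^T) = det(I_2 - V^T U) = det([[-8, 1], [-6, -2]]) = (-8)(-2) - (1)(-6) = 22. (Direct check: I - K =
[[1, -12, -3, -3],
 [-12, 1, 9, 5],
 [9, -9, -8, -6],
 [0, -12, -3, -2]]
has determinant 22.) The finite-dimensional Fredholm alternative says: either (I - K) is invertible, or ker(I - K) ≠ {0} and then range(I - K) = ker((I - K)^*)^⊥, with dim ker(I - K) = dim ker((I - K)^*). Since det(I - K) ≠ 0, 1 is not an eigenvalue of K and ker(I - K) = {0}, so we are in the first case: for every y there is a unique x = (I - K)^(-1) y. (Explicitly, by the Woodbury identity, (I - U V^T)^(-1) = I + U (I_2 - G)^(-1) V^T.)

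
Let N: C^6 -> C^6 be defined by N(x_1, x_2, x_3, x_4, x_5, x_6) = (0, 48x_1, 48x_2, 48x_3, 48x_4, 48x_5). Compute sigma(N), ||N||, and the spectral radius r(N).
sigma(N) = {0}; ||N|| = 48; r(N) = 0. (N is nilpotent with N^6 = 0.)

On C^6, N is a strictly lower-triangular matrix with 48 on the subdiagonal and zeros elsewhere, so its characteristic polynomial is lambda^6 and every eigenvalue is 0: sigma(N) = {0}. For the operator norm, N e_i = 48e_{i+1} for i = 1, ..., 5 and N e_6 = 0, so the singular values of N are 48 (with multiplicity 5) and 0; hence ||N|| = 48. The spectral radius r(N) = max|lambda| = 0. Note ||N|| > r(N) — characteristic of non-normal nilpotent operators. Indeed N^6 = 0.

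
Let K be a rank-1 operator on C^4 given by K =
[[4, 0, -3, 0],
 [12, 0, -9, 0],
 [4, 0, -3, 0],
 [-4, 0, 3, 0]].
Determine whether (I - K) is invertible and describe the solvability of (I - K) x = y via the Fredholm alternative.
(I - K) is singular (det(I - K) = 0, i.e. 1 ∈ sigma(K)). (I - K) x = y is solvable iff y ⊥ ker((I - K)^*) = span{(4, 0, -3, 0)}, i.e. iff 4y_1 - 3y_3 = 0. When solvable, the solutions are x = y + c·(1, 3, 1, -1), c arbitrary (ker(I - K) = span{(1, 3, 1, -1)}, dimension 1).

K has rank 1, so it is an outer product K = u v^T: every row of K is a multiple of one row vector. Reading off the entries, u = (1, 3, 1, -1) and v = (4, 0, -3, 0) (row i of K equals u_i·v^T). A rank-one matrix u v^T satisfies K u = u (v·u) and kills the (3)-dimensional subspace v^⊥, so its characteristic polynomial is lambda^3 (lambda - v·u) with v·u = tr K = 1. Hence the eigenvalues of I - K are 1 (multiplicity 3) and 1 - (1) = 0, so det(I - K) = 0. (Direct check: I - K =
[[-3, 0, 3, 0],
 [-12, 1, 9, 0],
 [-4, 0, 4, 0],
 [4, 0, -3, 1]]
has determinant 0.) So 1 is an eigenvalue of K and (I - K) is not invertible. The finite-dimensional Fredholm alternative says: either (I - K) is invertible, or ker(I - K) ≠ {0} and then range(I - K) = ker((I - K)^*)^⊥, with dim ker(I - K) = dim ker((I - K)^*). We are in the second case, so we need both kernels. Kernel of I - K: (I - K) u = u - u (v·u) = u - u = 0, so ker(I - K) = span{u} = span{(1, 3, 1, -1)} (it is exactly 1-dimensional because rank(I - K) = 3). Kernel of the adjoint: K is real, so (I - K)^* = I - K^T = I - v u^T, and (I - v u^T) v = v - v (u·v) = 0; hence ker((I - K)^*) = span{v} = span{(4, 0, -3, 0)}. Therefore (I - K) x = y is solvable iff <y, v> = 0, i.e. iff 4y_1 - 3y_3 = 0. When this holds, K y = u (v·y) = 0, so (I - K) y = y and x = y is a particular solution; the full solution set is the line x = y + c·u = y + c·(1, 3, 1, -1), c ∈ C.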